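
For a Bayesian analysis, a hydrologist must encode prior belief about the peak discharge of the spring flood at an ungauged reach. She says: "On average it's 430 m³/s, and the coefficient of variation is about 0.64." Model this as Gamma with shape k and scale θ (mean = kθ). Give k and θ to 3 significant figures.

k ≈ 2.44, θ ≈ 176

For Gamma(k, scale θ): mean = kθ, variance = kθ², so CV = 1/√k.
CV = 0.64, hence k = 1/CV² = 2.44.
Then θ = mean/k = 430/2.44 = 176.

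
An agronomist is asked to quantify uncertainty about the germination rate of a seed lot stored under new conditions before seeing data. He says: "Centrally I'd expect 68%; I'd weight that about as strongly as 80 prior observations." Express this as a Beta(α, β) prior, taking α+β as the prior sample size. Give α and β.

α = 54.4, β = 25.6

Under the effective-sample-size interpretation, Beta(α, β) has prior mean α/(α+β) and prior sample size α+β.
So α+β = 80 and α/(α+β) = 0.68, giving α = 0.68·80 = 54.4 and β = 80 − 54.4 = 25.6.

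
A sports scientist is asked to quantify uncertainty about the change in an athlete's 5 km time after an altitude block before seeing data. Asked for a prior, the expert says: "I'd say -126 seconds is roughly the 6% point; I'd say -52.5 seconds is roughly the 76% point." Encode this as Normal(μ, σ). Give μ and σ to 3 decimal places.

The p-quantile of Normal(μ,σ) is μ + z_p·σ, with z_{0.06} = -1.555 and z_{0.76} = 0.7063.
Eliminate σ: μ = (z₂·x₁ − z₁·x₂)/(z₂ − z₁) = (0.7063·-126 − (-1.555)·-52.5)/2.261 = -75.460.
Then σ = (x₂ − x₁)/(z₂ − z₁) = (-52.5 − -126)/2.261 = 32.507.

μ = -75.460, σ = 32.507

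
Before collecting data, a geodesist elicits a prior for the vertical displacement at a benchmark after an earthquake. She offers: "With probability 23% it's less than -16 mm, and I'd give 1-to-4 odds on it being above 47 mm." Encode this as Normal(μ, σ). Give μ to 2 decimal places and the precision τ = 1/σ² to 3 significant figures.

For Normal(μ,σ), the p-quantile is μ + z_p·σ. Here z_{0.23} = -0.7388, z_{0.8} = 0.8416.
So -16 = μ − 0.7388σ and 47 = μ + 0.8416σ.
Subtracting: σ = (47 − -16)/(0.8416 − (-0.7388)) = 39.86.
Then μ = -16 − (-0.7388)·39.86 = 13.45.
Precision τ = 1/σ² = 1/39.86² = 0.000629.

μ = 13.45, τ = 0.000629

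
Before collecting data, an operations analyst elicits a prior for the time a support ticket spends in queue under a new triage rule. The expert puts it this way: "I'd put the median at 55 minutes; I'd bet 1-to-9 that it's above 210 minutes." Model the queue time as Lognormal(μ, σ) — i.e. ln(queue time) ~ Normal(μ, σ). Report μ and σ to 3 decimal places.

μ ≈ 4.007, σ ≈ 1.045

If T ~ Lognormal(μ,σ) then ln T ~ Normal(μ,σ), so the p-quantile of ln T is μ + z_p·σ.
ln(55) = 4.007 and ln(210) = 5.347; z_{0.5} = 0, z_{0.9} = 1.282.
σ = (5.347 − 4.007)/(1.282 − (0)) = 1.045.
μ = 4.007 − (0)·1.045 = 4.007.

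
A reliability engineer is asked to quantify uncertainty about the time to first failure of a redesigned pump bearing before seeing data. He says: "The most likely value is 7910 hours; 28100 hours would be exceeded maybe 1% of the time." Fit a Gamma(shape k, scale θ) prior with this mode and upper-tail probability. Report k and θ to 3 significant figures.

Gamma(k,θ) with k>1 has mode (k−1)θ, so θ = 7910/(k−1).
Need P(X < 28100) = 0.99 with θ tied to k this way. Start at k = 2, θ = 7910: P(X<28100) ≈ 0.870.
Too low — raise k to concentrate. Iterating converges to k ≈ 3.69.
Then θ = 7910/(3.69−1) ≈ 2950.

k ≈ 3.69, θ ≈ 2950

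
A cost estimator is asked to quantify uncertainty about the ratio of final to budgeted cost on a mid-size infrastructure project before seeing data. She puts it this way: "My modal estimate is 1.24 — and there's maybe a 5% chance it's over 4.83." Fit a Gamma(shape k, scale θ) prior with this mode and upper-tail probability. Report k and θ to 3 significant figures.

Gamma(k,θ) with k>1 has mode (k−1)θ, so θ = 1.24/(k−1).
Need P(X < 4.83) = 0.95 with θ tied to k this way. Start at k = 2, θ = 1.24: P(X<4.83) ≈ 0.900.
Too low — raise k to concentrate. Iterating converges to k ≈ 2.37.
Then θ = 1.24/(2.37−1) ≈ 0.906.

k ≈ 2.37, θ ≈ 0.906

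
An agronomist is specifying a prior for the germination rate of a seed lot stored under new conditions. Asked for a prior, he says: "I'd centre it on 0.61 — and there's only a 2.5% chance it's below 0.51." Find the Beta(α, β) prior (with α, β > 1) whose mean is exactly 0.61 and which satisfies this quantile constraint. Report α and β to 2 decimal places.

With mean 0.61 fixed, write α = 0.61s, β = 0.39s where s = α+β.
Need P(θ < 0.51) = 0.025 under Beta(0.61s, 0.39s). Normal approximation: (q−m)/√(m(1−m)/s) ≈ z_{0.025} = -1.96, so s ≈ 0.61·0.39·(-1.96)²/(0.51−0.61)² = 91.4.
At s = 91.4: P(θ<0.51) ≈ 0.027. Adjusting to match 0.025 gives s ≈ 94.10.
So α = 0.61·94.10 ≈ 57.40, β = 0.39·94.10 ≈ 36.70.

α ≈ 57.40, β ≈ 36.70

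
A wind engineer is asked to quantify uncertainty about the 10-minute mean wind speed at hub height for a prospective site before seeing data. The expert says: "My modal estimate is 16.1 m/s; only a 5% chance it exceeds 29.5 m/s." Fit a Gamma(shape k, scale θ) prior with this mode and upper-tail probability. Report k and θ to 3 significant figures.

Gamma(k,θ) with k>1 has mode (k−1)θ, so θ = 16.1/(k−1).
Need P(X < 29.5) = 0.95 with θ tied to k this way. Start at k = 2, θ = 16.1: P(X<29.5) ≈ 0.547.
Too low — raise k to concentrate. Iterating converges to k ≈ 8.59.
Then θ = 16.1/(8.59−1) ≈ 2.12.

k ≈ 8.59, θ ≈ 2.12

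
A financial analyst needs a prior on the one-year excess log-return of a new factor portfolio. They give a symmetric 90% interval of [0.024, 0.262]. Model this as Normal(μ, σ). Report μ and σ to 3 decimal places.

μ = 0.143, σ = 0.072

A symmetric 90% interval runs μ ± z·σ with z = 1.645.
Half-width = 0.119, so σ = 0.119/1.645 = 0.072.
μ is the interval midpoint, 0.143.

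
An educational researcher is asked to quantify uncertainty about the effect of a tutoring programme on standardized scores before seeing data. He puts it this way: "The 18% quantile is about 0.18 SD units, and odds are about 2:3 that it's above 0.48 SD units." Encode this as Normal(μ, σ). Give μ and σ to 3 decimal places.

The p-quantile of Normal(μ,σ) is μ + z_p·σ, with z_{0.18} = -0.9154 and z_{0.6} = 0.2533.
Eliminate σ: μ = (z₂·x₁ − z₁·x₂)/(z₂ − z₁) = (0.2533·0.18 − (-0.9154)·0.48)/1.169 = 0.415.
Then σ = (x₂ − x₁)/(z₂ − z₁) = (0.48 − 0.18)/1.169 = 0.257.

μ = 0.415, σ = 0.257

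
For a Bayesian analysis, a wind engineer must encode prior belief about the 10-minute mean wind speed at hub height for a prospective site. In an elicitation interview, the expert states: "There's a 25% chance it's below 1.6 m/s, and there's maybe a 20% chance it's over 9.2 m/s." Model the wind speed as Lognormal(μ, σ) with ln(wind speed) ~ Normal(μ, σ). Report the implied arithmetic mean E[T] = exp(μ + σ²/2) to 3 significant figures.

If T ~ Lognormal(μ,σ) then ln T ~ Normal(μ,σ), so the p-quantile of ln T is μ + z_p·σ.
ln(1.6) = 0.47 and ln(9.2) = 2.219; z_{0.25} = -0.6745, z_{0.8} = 0.8416.
σ = (2.219 − 0.47)/(0.8416 − (-0.6745)) = 1.154.
μ = 0.47 − (-0.6745)·1.154 = 1.248.
E[T] = exp(μ + σ²/2) = exp(1.248 + 0.6656) = 6.78 m/s.

E[T] ≈ 6.78 m/s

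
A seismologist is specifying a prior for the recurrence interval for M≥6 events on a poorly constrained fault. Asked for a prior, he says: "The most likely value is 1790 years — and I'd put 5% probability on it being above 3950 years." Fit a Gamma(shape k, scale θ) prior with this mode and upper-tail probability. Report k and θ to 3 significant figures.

Gamma(k,θ) with k>1 has mode (k−1)θ, so θ = 1790/(k−1).
Need P(X < 3950) = 0.95 with θ tied to k this way. Start at k = 2, θ = 1790: P(X<3950) ≈ 0.647.
Too low — raise k to concentrate. Iterating converges to k ≈ 5.39.
Then θ = 1790/(5.39−1) ≈ 408.

k ≈ 5.39, θ ≈ 408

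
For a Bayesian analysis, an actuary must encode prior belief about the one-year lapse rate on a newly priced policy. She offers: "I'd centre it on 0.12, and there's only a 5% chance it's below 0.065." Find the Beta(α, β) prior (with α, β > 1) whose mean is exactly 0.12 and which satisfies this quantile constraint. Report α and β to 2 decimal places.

α ≈ 9.02, β ≈ 66.17

With mean 0.12 fixed, write α = 0.12s, β = 0.88s where s = α+β.
Need P(θ < 0.065) = 0.05 under Beta(0.12s, 0.88s). Normal approximation: (q−m)/√(m(1−m)/s) ≈ z_{0.05} = -1.64, so s ≈ 0.12·0.88·(-1.64)²/(0.065−0.12)² = 94.4.
At s = 94.4: P(θ<0.065) ≈ 0.031. Adjusting to match 0.05 gives s ≈ 75.20.
So α = 0.12·75.20 ≈ 9.02, β = 0.88·75.20 ≈ 66.17.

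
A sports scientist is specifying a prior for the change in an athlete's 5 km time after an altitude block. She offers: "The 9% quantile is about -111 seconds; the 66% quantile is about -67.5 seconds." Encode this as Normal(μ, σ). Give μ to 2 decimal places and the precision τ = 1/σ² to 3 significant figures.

μ = -77.73, τ = 0.00162

The p-quantile of Normal(μ,σ) is μ + z_p·σ, with z_{0.09} = -1.341 and z_{0.66} = 0.4125.
Eliminate σ: μ = (z₂·x₁ − z₁·x₂)/(z₂ − z₁) = (0.4125·-111 − (-1.341)·-67.5)/1.753 = -77.73.
Then σ = (x₂ − x₁)/(z₂ − z₁) = (-67.5 − -111)/1.753 = 24.81.
Precision τ = 1/σ² = 1/24.81² = 0.00162.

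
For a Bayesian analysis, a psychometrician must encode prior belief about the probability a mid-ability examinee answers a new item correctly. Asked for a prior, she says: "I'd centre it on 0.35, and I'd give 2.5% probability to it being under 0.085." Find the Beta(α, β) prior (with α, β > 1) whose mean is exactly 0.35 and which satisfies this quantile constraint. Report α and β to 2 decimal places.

α ≈ 2.81, β ≈ 5.22

With mean 0.35 fixed, write α = 0.35s, β = 0.65s where s = α+β.
Need P(θ < 0.085) = 0.025 under Beta(0.35s, 0.65s). Normal approximation: (q−m)/√(m(1−m)/s) ≈ z_{0.025} = -1.96, so s ≈ 0.35·0.65·(-1.96)²/(0.085−0.35)² = 12.4.
At s = 12.4: P(θ<0.085) ≈ 0.006. Adjusting to match 0.025 gives s ≈ 8.04.
So α = 0.35·8.04 ≈ 2.81, β = 0.65·8.04 ≈ 5.22.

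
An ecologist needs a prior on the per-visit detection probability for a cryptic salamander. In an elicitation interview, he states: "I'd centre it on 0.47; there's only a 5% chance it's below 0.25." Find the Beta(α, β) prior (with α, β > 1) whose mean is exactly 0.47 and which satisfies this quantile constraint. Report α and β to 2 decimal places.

α ≈ 5.95, β ≈ 6.70

With mean 0.47 fixed, write α = 0.47s, β = 0.53s where s = α+β.
Need P(θ < 0.25) = 0.05 under Beta(0.47s, 0.53s). Normal approximation: (q−m)/√(m(1−m)/s) ≈ z_{0.05} = -1.64, so s ≈ 0.47·0.53·(-1.64)²/(0.25−0.47)² = 13.9.
At s = 13.9: P(θ<0.25) ≈ 0.042. Adjusting to match 0.05 gives s ≈ 12.65.
So α = 0.47·12.65 ≈ 5.95, β = 0.53·12.65 ≈ 6.70.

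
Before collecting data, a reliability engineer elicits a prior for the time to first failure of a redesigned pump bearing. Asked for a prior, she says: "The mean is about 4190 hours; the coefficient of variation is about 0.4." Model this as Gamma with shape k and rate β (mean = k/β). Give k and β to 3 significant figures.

k ≈ 6.25, β ≈ 0.00149

For Gamma(k, rate β): mean = k/β, variance = k/β², so CV = 1/√k.
CV = 0.4, hence k = 1/CV² = 6.25.
Then β = k/mean = 6.25/4190 = 0.00149.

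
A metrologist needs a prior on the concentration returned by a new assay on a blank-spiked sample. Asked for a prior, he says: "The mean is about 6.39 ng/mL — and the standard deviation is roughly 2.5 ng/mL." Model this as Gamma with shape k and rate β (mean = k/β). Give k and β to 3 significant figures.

k ≈ 6.53, β ≈ 1.02

For Gamma(k, rate β): mean = k/β, variance = k/β², so CV = 1/√k.
CV = SD/mean = 2.5/6.39 = 0.3912, hence k = 1/CV² = 6.53.
Then β = k/mean = 6.53/6.39 = 1.02.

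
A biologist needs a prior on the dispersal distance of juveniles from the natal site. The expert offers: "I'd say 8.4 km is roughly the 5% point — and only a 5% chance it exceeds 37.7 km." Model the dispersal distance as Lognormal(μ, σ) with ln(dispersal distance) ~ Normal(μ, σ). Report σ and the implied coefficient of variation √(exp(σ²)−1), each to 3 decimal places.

If T ~ Lognormal(μ,σ) then ln T ~ Normal(μ,σ), so the p-quantile of ln T is μ + z_p·σ.
ln(8.4) = 2.128 and ln(37.7) = 3.63; z_{0.05} = -1.645, z_{0.95} = 1.645.
σ = (3.63 − 2.128)/(1.645 − (-1.645)) = 0.456.
μ = 2.128 − (-1.645)·0.456 = 2.879.
CV = √(exp(σ²)−1) = √(exp(0.2083)−1) = 0.481.

σ ≈ 0.456, CV ≈ 0.481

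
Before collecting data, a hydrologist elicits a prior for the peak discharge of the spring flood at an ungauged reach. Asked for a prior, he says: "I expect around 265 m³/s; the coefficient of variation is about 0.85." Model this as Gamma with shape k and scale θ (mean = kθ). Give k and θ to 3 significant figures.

k ≈ 1.38, θ ≈ 191

For Gamma(k, scale θ): mean = kθ, variance = kθ², so CV = 1/√k.
CV = 0.85, hence k = 1/CV² = 1.38.
Then θ = mean/k = 265/1.38 = 191.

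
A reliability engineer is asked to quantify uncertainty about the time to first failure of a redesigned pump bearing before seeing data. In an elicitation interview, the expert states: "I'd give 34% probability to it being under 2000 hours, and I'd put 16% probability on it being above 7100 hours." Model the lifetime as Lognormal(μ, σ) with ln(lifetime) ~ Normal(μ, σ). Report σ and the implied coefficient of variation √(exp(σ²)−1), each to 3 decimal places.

If T ~ Lognormal(μ,σ) then ln T ~ Normal(μ,σ), so the p-quantile of ln T is μ + z_p·σ.
ln(2000) = 7.601 and ln(7100) = 8.868; z_{0.34} = -0.4125, z_{0.84} = 0.9945.
σ = (8.868 − 7.601)/(0.9945 − (-0.4125)) = 0.901.
μ = 7.601 − (-0.4125)·0.901 = 7.972.
CV = √(exp(σ²)−1) = √(exp(0.8109)−1) = 1.118.

σ ≈ 0.901, CV ≈ 1.118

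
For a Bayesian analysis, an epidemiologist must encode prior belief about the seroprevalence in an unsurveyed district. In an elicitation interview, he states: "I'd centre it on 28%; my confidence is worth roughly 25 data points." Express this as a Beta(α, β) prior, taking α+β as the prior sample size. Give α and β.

Under the effective-sample-size interpretation, Beta(α, β) has prior mean α/(α+β) and prior sample size α+β.
So α+β = 25 and α/(α+β) = 0.28, giving α = 0.28·25 = 7 and β = 25 − 7 = 18.

α = 7, β = 18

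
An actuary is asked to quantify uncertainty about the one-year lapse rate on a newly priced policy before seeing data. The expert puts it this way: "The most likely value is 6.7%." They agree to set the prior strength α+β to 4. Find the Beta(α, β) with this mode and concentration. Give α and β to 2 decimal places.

α = 1.13, β = 2.87

For α,β > 1 the Beta mode is (α−1)/(α+β−2). With α+β = 4, the mode is (α−1)/2.
Set (α−1)/2 = 0.067 → α = 1 + 0.067·2 = 1.13.
β = 4 − α = 2.87.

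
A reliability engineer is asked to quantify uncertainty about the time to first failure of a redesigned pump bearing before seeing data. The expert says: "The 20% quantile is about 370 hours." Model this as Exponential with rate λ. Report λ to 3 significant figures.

P(T < 370.0) = 1 − e^(−λ·370.0) = 0.2, so λ = −ln(1−0.2)/370.0 = −ln(0.8)/370.0 = 0.000603.

λ ≈ 0.000603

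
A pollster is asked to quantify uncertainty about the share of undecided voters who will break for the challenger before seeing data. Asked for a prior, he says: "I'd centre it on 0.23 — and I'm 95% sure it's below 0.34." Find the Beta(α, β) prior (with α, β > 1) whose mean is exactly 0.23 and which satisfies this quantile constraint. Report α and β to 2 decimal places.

With mean 0.23 fixed, write α = 0.23s, β = 0.77s where s = α+β.
Need P(θ < 0.34) = 0.95 under Beta(0.23s, 0.77s). Normal approximation: (q−m)/√(m(1−m)/s) ≈ z_{0.95} = 1.64, so s ≈ 0.23·0.77·(1.64)²/(0.34−0.23)² = 39.6.
At s = 39.6: P(θ<0.34) ≈ 0.941. Adjusting to match 0.95 gives s ≈ 43.94.
So α = 0.23·43.94 ≈ 10.11, β = 0.77·43.94 ≈ 33.84.

α ≈ 10.11, β ≈ 33.84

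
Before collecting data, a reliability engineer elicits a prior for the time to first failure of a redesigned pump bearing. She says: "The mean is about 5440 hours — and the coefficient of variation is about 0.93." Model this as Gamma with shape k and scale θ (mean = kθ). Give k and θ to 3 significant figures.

k ≈ 1.16, θ ≈ 4710

For Gamma(k, scale θ): mean = kθ, variance = kθ², so CV = 1/√k.
CV = 0.93, hence k = 1/CV² = 1.16.
Then θ = mean/k = 5440/1.16 = 4710.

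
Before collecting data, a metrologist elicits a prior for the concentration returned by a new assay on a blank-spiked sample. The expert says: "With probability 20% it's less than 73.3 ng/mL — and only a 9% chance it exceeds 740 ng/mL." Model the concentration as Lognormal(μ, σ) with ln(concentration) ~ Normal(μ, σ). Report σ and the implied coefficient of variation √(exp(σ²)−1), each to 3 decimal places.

σ ≈ 1.059, CV ≈ 1.440

If T ~ Lognormal(μ,σ) then ln T ~ Normal(μ,σ), so the p-quantile of ln T is μ + z_p·σ.
ln(73.3) = 4.295 and ln(740) = 6.607; z_{0.2} = -0.8416, z_{0.91} = 1.341.
σ = (6.607 − 4.295)/(1.341 − (-0.8416)) = 1.059.
μ = 4.295 − (-0.8416)·1.059 = 5.186.
CV = √(exp(σ²)−1) = √(exp(1.1224)−1) = 1.440.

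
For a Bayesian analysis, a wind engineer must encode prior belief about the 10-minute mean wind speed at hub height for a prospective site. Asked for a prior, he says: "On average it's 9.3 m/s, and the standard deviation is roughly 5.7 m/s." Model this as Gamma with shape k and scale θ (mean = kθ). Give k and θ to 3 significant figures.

k ≈ 2.66, θ ≈ 3.49

For Gamma(k, scale θ): mean = kθ, variance = kθ², so CV = 1/√k.
CV = SD/mean = 5.7/9.3 = 0.6129, hence k = 1/CV² = 2.66.
Then θ = mean/k = 9.3/2.66 = 3.49.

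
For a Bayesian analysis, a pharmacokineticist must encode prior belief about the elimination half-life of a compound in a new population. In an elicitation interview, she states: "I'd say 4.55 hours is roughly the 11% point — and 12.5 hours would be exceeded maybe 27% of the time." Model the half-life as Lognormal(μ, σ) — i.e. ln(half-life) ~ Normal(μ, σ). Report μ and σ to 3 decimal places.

μ ≈ 2.189, σ ≈ 0.549

If T ~ Lognormal(μ,σ) then ln T ~ Normal(μ,σ), so the p-quantile of ln T is μ + z_p·σ.
ln(4.55) = 1.515 and ln(12.5) = 2.526; z_{0.11} = -1.227, z_{0.73} = 0.6128.
σ = (2.526 − 1.515)/(0.6128 − (-1.227)) = 0.549.
μ = 1.515 − (-1.227)·0.549 = 2.189.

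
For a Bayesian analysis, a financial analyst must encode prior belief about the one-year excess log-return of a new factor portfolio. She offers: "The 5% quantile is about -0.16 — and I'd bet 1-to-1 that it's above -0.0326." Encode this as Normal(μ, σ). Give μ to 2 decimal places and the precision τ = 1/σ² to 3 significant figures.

μ = -0.03, τ = 167

The p-quantile of Normal(μ,σ) is μ + z_p·σ, with z_{0.05} = -1.645 and z_{0.5} = 0.
Eliminate σ: μ = (z₂·x₁ − z₁·x₂)/(z₂ − z₁) = (0·-0.16 − (-1.645)·-0.0326)/1.645 = -0.03.
Then σ = (x₂ − x₁)/(z₂ − z₁) = (-0.0326 − -0.16)/1.645 = 0.08.
Precision τ = 1/σ² = 1/0.07745² = 167.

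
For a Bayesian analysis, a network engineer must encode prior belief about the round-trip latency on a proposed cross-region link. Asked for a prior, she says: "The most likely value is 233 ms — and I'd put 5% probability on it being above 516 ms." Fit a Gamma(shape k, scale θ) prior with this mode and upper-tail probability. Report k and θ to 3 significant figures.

Gamma(k,θ) with k>1 has mode (k−1)θ, so θ = 233/(k−1).
Need P(X < 516) = 0.95 with θ tied to k this way. Start at k = 2, θ = 233: P(X<516) ≈ 0.649.
Too low — raise k to concentrate. Iterating converges to k ≈ 5.35.
Then θ = 233/(5.35−1) ≈ 53.6.

k ≈ 5.35, θ ≈ 53.6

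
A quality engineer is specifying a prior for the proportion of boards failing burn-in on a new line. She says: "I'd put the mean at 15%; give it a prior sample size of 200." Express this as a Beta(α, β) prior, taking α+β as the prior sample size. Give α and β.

Under the effective-sample-size interpretation, Beta(α, β) has prior mean α/(α+β) and prior sample size α+β.
So α+β = 200 and α/(α+β) = 0.15, giving α = 0.15·200 = 30 and β = 200 − 30 = 170.

α = 30, β = 170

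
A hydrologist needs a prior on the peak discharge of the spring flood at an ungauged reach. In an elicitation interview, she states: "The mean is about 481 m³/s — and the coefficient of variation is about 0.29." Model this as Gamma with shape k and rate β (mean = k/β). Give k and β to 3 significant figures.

For Gamma(k, rate β): mean = k/β, variance = k/β², so CV = 1/√k.
CV = 0.29, hence k = 1/CV² = 11.9.
Then β = k/mean = 11.9/481 = 0.0247.

k ≈ 11.9, β ≈ 0.0247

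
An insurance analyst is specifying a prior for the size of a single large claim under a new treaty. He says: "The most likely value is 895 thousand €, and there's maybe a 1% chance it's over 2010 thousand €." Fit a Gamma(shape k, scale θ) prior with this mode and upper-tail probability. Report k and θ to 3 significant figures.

k ≈ 8.33, θ ≈ 122

Gamma(k,θ) with k>1 has mode (k−1)θ, so θ = 895/(k−1).
Need P(X < 2010) = 0.99 with θ tied to k this way. Start at k = 2, θ = 895: P(X<2010) ≈ 0.656.
Too low — raise k to concentrate. Iterating converges to k ≈ 8.33.
Then θ = 895/(8.33−1) ≈ 122.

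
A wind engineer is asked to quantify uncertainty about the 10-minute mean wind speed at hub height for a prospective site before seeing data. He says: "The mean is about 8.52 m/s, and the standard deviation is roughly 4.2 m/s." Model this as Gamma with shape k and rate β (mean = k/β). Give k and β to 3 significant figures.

k ≈ 4.12, β ≈ 0.483

For Gamma(k, rate β): mean = k/β, variance = k/β², so CV = 1/√k.
CV = SD/mean = 4.2/8.52 = 0.493, hence k = 1/CV² = 4.12.
Then β = k/mean = 4.12/8.52 = 0.483.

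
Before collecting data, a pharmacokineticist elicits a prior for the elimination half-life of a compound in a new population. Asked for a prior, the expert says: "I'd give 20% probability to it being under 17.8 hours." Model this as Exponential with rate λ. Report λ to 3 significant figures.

λ ≈ 0.0125

P(T < 17.8) = 1 − e^(−λ·17.8) = 0.2, so λ = −ln(1−0.2)/17.8 = −ln(0.8)/17.8 = 0.0125.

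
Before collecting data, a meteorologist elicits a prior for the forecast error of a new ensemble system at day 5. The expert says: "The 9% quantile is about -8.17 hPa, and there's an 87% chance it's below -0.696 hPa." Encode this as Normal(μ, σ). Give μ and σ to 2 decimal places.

For Normal(μ,σ), the p-quantile is μ + z_p·σ. Here z_{0.09} = -1.341, z_{0.87} = 1.126.
So -8.17 = μ − 1.341σ and -0.696 = μ + 1.126σ.
Subtracting: σ = (-0.696 − -8.17)/(1.126 − (-1.341)) = 3.03.
Then μ = -8.17 − (-1.341)·3.03 = -4.11.

μ = -4.11, σ = 3.03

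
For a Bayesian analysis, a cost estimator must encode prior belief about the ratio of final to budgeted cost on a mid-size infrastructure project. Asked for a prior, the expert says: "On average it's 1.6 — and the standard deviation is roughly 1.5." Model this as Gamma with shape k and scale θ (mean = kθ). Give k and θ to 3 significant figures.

For Gamma(k, scale θ): mean = kθ, variance = kθ², so CV = 1/√k.
CV = SD/mean = 1.5/1.6 = 0.9375, hence k = 1/CV² = 1.14.
Then θ = mean/k = 1.6/1.14 = 1.41.

k ≈ 1.14, θ ≈ 1.41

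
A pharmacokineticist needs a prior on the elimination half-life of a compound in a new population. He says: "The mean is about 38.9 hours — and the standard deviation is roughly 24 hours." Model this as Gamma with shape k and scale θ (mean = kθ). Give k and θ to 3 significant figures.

For Gamma(k, scale θ): mean = kθ, variance = kθ², so CV = 1/√k.
CV = SD/mean = 24/38.9 = 0.617, hence k = 1/CV² = 2.63.
Then θ = mean/k = 38.9/2.63 = 14.8.

k ≈ 2.63, θ ≈ 14.8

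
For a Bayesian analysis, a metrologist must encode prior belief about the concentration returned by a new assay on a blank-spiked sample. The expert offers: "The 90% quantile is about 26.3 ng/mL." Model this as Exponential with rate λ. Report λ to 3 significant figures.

λ ≈ 0.0876

P(T < 26.3) = 1 − e^(−λ·26.3) = 0.9, so λ = −ln(1−0.9)/26.3 = −ln(0.1)/26.3 = 0.0876.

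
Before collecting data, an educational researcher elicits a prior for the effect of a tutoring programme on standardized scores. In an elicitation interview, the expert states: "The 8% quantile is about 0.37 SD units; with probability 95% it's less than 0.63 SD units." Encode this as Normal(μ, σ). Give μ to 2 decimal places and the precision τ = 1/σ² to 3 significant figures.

μ = 0.49, τ = 138

For Normal(μ,σ), the p-quantile is μ + z_p·σ. Here z_{0.08} = -1.405, z_{0.95} = 1.645.
So 0.37 = μ − 1.405σ and 0.63 = μ + 1.645σ.
Subtracting: σ = (0.63 − 0.37)/(1.645 − (-1.405)) = 0.09.
Then μ = 0.37 − (-1.405)·0.09 = 0.49.
Precision τ = 1/σ² = 1/0.08525² = 138.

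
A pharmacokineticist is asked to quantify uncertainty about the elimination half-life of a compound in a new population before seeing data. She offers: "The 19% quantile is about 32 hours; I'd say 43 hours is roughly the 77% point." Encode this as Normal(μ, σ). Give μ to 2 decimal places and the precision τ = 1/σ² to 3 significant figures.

μ = 37.97, τ = 0.0216

The p-quantile of Normal(μ,σ) is μ + z_p·σ, with z_{0.19} = -0.8779 and z_{0.77} = 0.7388.
Eliminate σ: μ = (z₂·x₁ − z₁·x₂)/(z₂ − z₁) = (0.7388·32 − (-0.8779)·43)/1.617 = 37.97.
Then σ = (x₂ − x₁)/(z₂ − z₁) = (43 − 32)/1.617 = 6.80.
Precision τ = 1/σ² = 1/6.804² = 0.0216.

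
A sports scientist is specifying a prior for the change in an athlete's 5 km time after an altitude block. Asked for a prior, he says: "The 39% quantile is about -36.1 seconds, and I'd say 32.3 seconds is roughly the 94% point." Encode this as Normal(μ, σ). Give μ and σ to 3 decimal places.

μ = -25.683, σ = 37.294

The p-quantile of Normal(μ,σ) is μ + z_p·σ, with z_{0.39} = -0.2793 and z_{0.94} = 1.555.
Eliminate σ: μ = (z₂·x₁ − z₁·x₂)/(z₂ − z₁) = (1.555·-36.1 − (-0.2793)·32.3)/1.834 = -25.683.
Then σ = (x₂ − x₁)/(z₂ − z₁) = (32.3 − -36.1)/1.834 = 37.294.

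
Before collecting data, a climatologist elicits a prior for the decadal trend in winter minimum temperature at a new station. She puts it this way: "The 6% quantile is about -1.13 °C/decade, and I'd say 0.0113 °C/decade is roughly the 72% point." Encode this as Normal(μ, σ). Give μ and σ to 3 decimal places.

μ = -0.300, σ = 0.534

For Normal(μ,σ), the p-quantile is μ + z_p·σ. Here z_{0.06} = -1.555, z_{0.72} = 0.5828.
So -1.13 = μ − 1.555σ and 0.0113 = μ + 0.5828σ.
Subtracting: σ = (0.0113 − -1.13)/(0.5828 − (-1.555)) = 0.534.
Then μ = -1.13 − (-1.555)·0.534 = -0.300.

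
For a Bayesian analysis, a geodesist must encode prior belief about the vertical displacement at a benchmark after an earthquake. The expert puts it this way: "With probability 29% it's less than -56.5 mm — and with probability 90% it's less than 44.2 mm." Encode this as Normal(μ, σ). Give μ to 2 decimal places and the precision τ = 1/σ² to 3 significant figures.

μ = -26.13, τ = 0.000332

The p-quantile of Normal(μ,σ) is μ + z_p·σ, with z_{0.29} = -0.5534 and z_{0.9} = 1.282.
Eliminate σ: μ = (z₂·x₁ − z₁·x₂)/(z₂ − z₁) = (1.282·-56.5 − (-0.5534)·44.2)/1.835 = -26.13.
Then σ = (x₂ − x₁)/(z₂ − z₁) = (44.2 − -56.5)/1.835 = 54.88.
Precision τ = 1/σ² = 1/54.88² = 0.000332.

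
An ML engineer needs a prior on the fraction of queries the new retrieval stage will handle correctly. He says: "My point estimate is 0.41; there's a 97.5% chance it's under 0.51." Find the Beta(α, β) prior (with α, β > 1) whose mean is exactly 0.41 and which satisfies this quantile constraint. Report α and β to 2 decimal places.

With mean 0.41 fixed, write α = 0.41s, β = 0.59s where s = α+β.
Need P(θ < 0.51) = 0.975 under Beta(0.41s, 0.59s). Normal approximation: (q−m)/√(m(1−m)/s) ≈ z_{0.975} = 1.96, so s ≈ 0.41·0.59·(1.96)²/(0.51−0.41)² = 92.9.
At s = 92.9: P(θ<0.51) ≈ 0.974. Adjusting to match 0.975 gives s ≈ 94.90.
So α = 0.41·94.90 ≈ 38.91, β = 0.59·94.90 ≈ 55.99.

α ≈ 38.91, β ≈ 55.99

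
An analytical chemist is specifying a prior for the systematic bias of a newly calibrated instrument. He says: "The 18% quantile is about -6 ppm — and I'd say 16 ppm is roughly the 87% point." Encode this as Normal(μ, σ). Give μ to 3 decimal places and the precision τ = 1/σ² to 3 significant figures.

μ = 3.863, τ = 0.00861

The p-quantile of Normal(μ,σ) is μ + z_p·σ, with z_{0.18} = -0.9154 and z_{0.87} = 1.126.
Eliminate σ: μ = (z₂·x₁ − z₁·x₂)/(z₂ − z₁) = (1.126·-6 − (-0.9154)·16)/2.042 = 3.863.
Then σ = (x₂ − x₁)/(z₂ − z₁) = (16 − -6)/2.042 = 10.775.
Precision τ = 1/σ² = 1/10.78² = 0.00861.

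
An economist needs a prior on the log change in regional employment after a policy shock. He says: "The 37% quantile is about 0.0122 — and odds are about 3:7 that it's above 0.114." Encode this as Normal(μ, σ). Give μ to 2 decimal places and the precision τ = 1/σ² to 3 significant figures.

μ = 0.05, τ = 70.7

The p-quantile of Normal(μ,σ) is μ + z_p·σ, with z_{0.37} = -0.3319 and z_{0.7} = 0.5244.
Eliminate σ: μ = (z₂·x₁ − z₁·x₂)/(z₂ − z₁) = (0.5244·0.0122 − (-0.3319)·0.114)/0.8563 = 0.05.
Then σ = (x₂ − x₁)/(z₂ − z₁) = (0.114 − 0.0122)/0.8563 = 0.12.
Precision τ = 1/σ² = 1/0.1189² = 70.7.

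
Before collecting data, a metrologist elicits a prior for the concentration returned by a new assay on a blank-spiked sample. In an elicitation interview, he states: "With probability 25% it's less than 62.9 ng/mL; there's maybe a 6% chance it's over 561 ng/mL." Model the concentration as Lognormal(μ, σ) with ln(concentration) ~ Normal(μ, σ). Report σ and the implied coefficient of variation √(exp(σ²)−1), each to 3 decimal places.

σ ≈ 0.982, CV ≈ 1.273

If T ~ Lognormal(μ,σ) then ln T ~ Normal(μ,σ), so the p-quantile of ln T is μ + z_p·σ.
ln(62.9) = 4.142 and ln(561) = 6.33; z_{0.25} = -0.6745, z_{0.94} = 1.555.
σ = (6.33 − 4.142)/(1.555 − (-0.6745)) = 0.982.
μ = 4.142 − (-0.6745)·0.982 = 4.804.
CV = √(exp(σ²)−1) = √(exp(0.9635)−1) = 1.273.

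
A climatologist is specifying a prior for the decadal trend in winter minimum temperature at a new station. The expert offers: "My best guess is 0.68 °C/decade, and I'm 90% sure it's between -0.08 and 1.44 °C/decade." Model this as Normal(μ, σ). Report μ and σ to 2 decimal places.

A symmetric 90% interval runs μ ± z·σ with z = 1.645.
Half-width = 0.76, so σ = 0.76/1.645 = 0.46.
μ is the stated best guess, 0.68.

μ = 0.68, σ = 0.46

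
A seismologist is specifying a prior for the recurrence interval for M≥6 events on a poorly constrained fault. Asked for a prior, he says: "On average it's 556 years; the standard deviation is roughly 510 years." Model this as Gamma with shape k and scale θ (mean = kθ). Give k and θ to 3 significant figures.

For Gamma(k, scale θ): mean = kθ, variance = kθ², so CV = 1/√k.
CV = SD/mean = 510/556 = 0.9173, hence k = 1/CV² = 1.19.
Then θ = mean/k = 556/1.19 = 468.

k ≈ 1.19, θ ≈ 468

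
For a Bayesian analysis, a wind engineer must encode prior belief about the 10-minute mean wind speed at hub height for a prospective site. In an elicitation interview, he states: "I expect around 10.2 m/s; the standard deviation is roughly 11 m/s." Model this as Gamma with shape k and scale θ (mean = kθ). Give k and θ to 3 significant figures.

For Gamma(k, scale θ): mean = kθ, variance = kθ², so CV = 1/√k.
CV = SD/mean = 11/10.2 = 1.078, hence k = 1/CV² = 0.86.
Then θ = mean/k = 10.2/0.86 = 11.9.

k ≈ 0.86, θ ≈ 11.9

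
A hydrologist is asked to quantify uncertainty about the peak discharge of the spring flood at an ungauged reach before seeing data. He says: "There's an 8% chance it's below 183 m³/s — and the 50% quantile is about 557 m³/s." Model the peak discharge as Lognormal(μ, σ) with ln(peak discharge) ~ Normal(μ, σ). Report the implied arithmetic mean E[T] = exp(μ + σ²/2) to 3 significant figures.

If T ~ Lognormal(μ,σ) then ln T ~ Normal(μ,σ), so the p-quantile of ln T is μ + z_p·σ.
ln(183) = 5.209 and ln(557) = 6.323; z_{0.08} = -1.405, z_{0.5} = 0.
σ = (6.323 − 5.209)/(0 − (-1.405)) = 0.792.
μ = 5.209 − (-1.405)·0.792 = 6.323.
E[T] = exp(μ + σ²/2) = exp(6.323 + 0.3138) = 762 m³/s.

E[T] ≈ 762 m³/s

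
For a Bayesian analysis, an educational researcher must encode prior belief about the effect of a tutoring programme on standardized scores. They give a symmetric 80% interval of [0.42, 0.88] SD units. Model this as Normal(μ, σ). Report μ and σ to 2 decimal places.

μ = 0.65, σ = 0.18

A symmetric 80% interval runs μ ± z·σ with z = 1.282.
Half-width = 0.23, so σ = 0.23/1.282 = 0.18.
μ is the interval midpoint, 0.65.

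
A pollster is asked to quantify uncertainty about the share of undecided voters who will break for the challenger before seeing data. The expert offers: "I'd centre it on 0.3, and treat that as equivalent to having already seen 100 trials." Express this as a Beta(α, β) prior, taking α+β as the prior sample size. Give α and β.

α = 30, β = 70

Under the effective-sample-size interpretation, Beta(α, β) has prior mean α/(α+β) and prior sample size α+β.
So α+β = 100 and α/(α+β) = 0.3, giving α = 0.3·100 = 30 and β = 100 − 30 = 70.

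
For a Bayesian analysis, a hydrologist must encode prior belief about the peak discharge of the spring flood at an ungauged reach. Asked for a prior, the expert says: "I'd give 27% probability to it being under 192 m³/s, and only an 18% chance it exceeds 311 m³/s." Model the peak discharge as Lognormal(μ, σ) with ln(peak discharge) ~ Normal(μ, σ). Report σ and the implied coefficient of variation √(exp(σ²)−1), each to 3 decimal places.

σ ≈ 0.316, CV ≈ 0.324

If T ~ Lognormal(μ,σ) then ln T ~ Normal(μ,σ), so the p-quantile of ln T is μ + z_p·σ.
ln(192) = 5.257 and ln(311) = 5.74; z_{0.27} = -0.6128, z_{0.82} = 0.9154.
σ = (5.74 − 5.257)/(0.9154 − (-0.6128)) = 0.316.
μ = 5.257 − (-0.6128)·0.316 = 5.451.
CV = √(exp(σ²)−1) = √(exp(0.0996)−1) = 0.324.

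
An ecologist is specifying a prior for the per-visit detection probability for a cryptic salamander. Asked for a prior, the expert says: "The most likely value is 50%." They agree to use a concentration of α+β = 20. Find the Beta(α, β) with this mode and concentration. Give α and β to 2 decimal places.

For α,β > 1 the Beta mode is (α−1)/(α+β−2). With α+β = 20, the mode is (α−1)/18.
Set (α−1)/18 = 0.5 → α = 1 + 0.5·18 = 10.00.
β = 20 − α = 10.00.

α = 10.00, β = 10.00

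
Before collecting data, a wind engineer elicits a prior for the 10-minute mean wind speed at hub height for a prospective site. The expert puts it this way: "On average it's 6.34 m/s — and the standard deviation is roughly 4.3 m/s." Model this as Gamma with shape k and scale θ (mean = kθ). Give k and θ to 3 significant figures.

For Gamma(k, scale θ): mean = kθ, variance = kθ², so CV = 1/√k.
CV = SD/mean = 4.3/6.34 = 0.6782, hence k = 1/CV² = 2.17.
Then θ = mean/k = 6.34/2.17 = 2.92.

k ≈ 2.17, θ ≈ 2.92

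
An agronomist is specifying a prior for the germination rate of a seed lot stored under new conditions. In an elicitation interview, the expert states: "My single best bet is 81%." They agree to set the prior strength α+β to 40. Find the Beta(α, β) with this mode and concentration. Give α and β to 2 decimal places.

For α,β > 1 the Beta mode is (α−1)/(α+β−2). With α+β = 40, the mode is (α−1)/38.
Set (α−1)/38 = 0.81 → α = 1 + 0.81·38 = 31.78.
β = 40 − α = 8.22.

α = 31.78, β = 8.22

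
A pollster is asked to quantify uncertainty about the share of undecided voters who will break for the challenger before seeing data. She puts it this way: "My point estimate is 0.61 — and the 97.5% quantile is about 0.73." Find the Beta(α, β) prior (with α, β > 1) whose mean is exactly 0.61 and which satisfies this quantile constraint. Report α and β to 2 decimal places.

α ≈ 35.60, β ≈ 22.76

With mean 0.61 fixed, write α = 0.61s, β = 0.39s where s = α+β.
Need P(θ < 0.73) = 0.975 under Beta(0.61s, 0.39s). Normal approximation: (q−m)/√(m(1−m)/s) ≈ z_{0.975} = 1.96, so s ≈ 0.61·0.39·(1.96)²/(0.73−0.61)² = 63.5.
At s = 63.5: P(θ<0.73) ≈ 0.980. Adjusting to match 0.975 gives s ≈ 58.37.
So α = 0.61·58.37 ≈ 35.60, β = 0.39·58.37 ≈ 22.76.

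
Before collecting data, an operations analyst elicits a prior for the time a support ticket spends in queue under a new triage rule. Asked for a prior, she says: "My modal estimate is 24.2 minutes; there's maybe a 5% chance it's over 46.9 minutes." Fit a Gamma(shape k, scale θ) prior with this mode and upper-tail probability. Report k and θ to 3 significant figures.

k ≈ 7.34, θ ≈ 3.82

Gamma(k,θ) with k>1 has mode (k−1)θ, so θ = 24.2/(k−1).
Need P(X < 46.9) = 0.95 with θ tied to k this way. Start at k = 2, θ = 24.2: P(X<46.9) ≈ 0.577.
Too low — raise k to concentrate. Iterating converges to k ≈ 7.34.
Then θ = 24.2/(7.34−1) ≈ 3.82.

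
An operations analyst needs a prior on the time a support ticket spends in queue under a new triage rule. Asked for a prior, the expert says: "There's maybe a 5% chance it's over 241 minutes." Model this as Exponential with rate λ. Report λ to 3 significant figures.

P(T > 241.0) = e^(−λ·241.0) = 0.05, so λ = −ln(0.05)/241.0 = 0.0124.

λ ≈ 0.0124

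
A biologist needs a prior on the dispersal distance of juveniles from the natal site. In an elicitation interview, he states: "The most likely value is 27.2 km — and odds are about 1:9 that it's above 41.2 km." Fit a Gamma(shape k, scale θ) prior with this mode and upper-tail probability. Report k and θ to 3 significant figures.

k ≈ 11.8, θ ≈ 2.52

Gamma(k,θ) with k>1 has mode (k−1)θ, so θ = 27.2/(k−1).
Need P(X < 41.2) = 0.9 with θ tied to k this way. Start at k = 2, θ = 27.2: P(X<41.2) ≈ 0.447.
Too low — raise k to concentrate. Iterating converges to k ≈ 11.8.
Then θ = 27.2/(11.8−1) ≈ 2.52.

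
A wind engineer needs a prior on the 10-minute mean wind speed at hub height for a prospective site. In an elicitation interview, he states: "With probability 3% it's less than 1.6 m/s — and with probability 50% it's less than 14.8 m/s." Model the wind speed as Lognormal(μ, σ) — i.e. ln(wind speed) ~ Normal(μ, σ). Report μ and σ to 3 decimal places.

μ ≈ 2.695, σ ≈ 1.183

If T ~ Lognormal(μ,σ) then ln T ~ Normal(μ,σ), so the p-quantile of ln T is μ + z_p·σ.
ln(1.6) = 0.47 and ln(14.8) = 2.695; z_{0.03} = -1.881, z_{0.5} = 0.
σ = (2.695 − 0.47)/(0 − (-1.881)) = 1.183.
μ = 0.47 − (-1.881)·1.183 = 2.695.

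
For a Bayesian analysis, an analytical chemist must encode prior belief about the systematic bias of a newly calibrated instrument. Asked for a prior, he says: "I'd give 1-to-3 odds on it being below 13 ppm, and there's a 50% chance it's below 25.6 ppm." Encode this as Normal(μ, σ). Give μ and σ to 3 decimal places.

For Normal(μ,σ), the p-quantile is μ + z_p·σ. Here z_{0.25} = -0.6745, z_{0.5} = 0.
So 13 = μ − 0.6745σ and 25.6 = μ + 0σ.
Subtracting: σ = (25.6 − 13)/(0 − (-0.6745)) = 18.681.
Then μ = 13 − (-0.6745)·18.681 = 25.600.

μ = 25.600, σ = 18.681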